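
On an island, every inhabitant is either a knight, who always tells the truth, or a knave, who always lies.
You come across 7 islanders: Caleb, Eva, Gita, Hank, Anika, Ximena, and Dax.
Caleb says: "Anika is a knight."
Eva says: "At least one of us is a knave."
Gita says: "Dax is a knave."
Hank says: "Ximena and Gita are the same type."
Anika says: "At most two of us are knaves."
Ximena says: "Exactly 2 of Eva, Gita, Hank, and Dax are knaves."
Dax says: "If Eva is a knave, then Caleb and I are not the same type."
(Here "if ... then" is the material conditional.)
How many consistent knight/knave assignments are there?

4

Consistent assignments:
  Caleb=knight, Eva=knight, Gita=knave, Hank=knight, Anika=knight, Ximena=knave, Dax=knight
  Caleb=knight, Eva=knight, Gita=knave, Hank=knave, Anika=knight, Ximena=knight, Dax=knight
  Caleb=knave, Eva=knight, Gita=knave, Hank=knight, Anika=knave, Ximena=knave, Dax=knight
  Caleb=knave, Eva=knight, Gita=knave, Hank=knave, Anika=knave, Ximena=knight, Dax=knight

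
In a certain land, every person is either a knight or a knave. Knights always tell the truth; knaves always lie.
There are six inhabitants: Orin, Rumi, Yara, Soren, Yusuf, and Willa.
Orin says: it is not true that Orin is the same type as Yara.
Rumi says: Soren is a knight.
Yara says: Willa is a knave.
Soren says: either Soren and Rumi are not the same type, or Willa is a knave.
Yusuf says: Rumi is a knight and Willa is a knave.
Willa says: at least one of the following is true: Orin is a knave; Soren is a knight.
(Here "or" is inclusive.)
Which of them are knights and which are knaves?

Orin is a knave, Rumi is a knave, Yara is a knave, Soren is a knave, Yusuf is a knave, and Willa is a knight.

Orin is a knave; "it is not true that Orin is the same type as Yara" is False, as required.
Since Rumi is a knave, "Soren is a knight" needs to be False, which holds.
Since Yara is a knave, "Willa is a knave" needs to be False, which holds.
Soren (knave): "either Soren and Rumi are not the same type, or Willa is a knave" — False. ✓
Yusuf is a knave, and the claim "Rumi is a knight and Willa is a knave" is indeed False.
Willa is a knight, and the claim "at least one of the following is true: Orin is a knave; Soren is a knight" is indeed true.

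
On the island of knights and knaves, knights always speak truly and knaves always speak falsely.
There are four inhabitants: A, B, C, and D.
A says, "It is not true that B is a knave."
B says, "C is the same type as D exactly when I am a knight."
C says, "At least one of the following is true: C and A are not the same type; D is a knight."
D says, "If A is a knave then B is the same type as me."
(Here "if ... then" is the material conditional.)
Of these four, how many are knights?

4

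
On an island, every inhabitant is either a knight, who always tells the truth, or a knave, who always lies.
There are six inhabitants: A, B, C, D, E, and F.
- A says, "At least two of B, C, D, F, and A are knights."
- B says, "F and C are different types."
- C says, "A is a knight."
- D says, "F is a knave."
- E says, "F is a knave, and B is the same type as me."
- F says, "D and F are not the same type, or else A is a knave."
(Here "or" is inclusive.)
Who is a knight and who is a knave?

As a knight, A's statement "at least two of B, C, D, F, and A are knights" should be true; it is.
Since B is a knave, "F and C are different types" needs to be false, which holds.
C (knight): "A is a knight" — true. ✓
D is a knave; "F is a knave" is false, as required.
As a knave, E's statement "F is a knave, and B is the same type as me" should be false; it is.
F (knight): "D and F are not the same type, or else A is a knave" — true. ✓

A is a knight, B is a knave, C is a knight, D is a knave, E is a knave, and F is a knight.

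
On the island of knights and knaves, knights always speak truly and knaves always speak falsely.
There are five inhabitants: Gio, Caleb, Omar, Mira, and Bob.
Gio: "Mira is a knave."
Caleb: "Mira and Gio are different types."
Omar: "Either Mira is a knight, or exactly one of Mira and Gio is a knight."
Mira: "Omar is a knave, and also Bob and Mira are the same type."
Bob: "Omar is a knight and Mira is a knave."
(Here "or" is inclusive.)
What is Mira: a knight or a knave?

Mira is a knave.

Consistent assignments: {Gio=knight, Caleb=knight, Omar=knight, Mira=knave, Bob=knight}
In every consistent assignment, Mira is a knave.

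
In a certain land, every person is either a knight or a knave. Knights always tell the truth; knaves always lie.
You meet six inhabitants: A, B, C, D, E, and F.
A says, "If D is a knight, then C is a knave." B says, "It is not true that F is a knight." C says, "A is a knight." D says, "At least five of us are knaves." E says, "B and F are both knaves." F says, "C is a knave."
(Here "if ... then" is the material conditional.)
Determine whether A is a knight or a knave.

A is a knight.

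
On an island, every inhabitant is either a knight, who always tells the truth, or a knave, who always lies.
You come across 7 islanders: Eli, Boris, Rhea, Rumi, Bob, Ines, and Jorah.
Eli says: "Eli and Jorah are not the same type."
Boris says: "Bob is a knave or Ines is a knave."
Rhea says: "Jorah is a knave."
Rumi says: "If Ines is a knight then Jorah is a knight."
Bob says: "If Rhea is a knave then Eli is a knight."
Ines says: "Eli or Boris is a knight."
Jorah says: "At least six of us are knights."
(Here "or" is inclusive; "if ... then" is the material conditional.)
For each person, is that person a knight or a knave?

Eli is a knight, Boris is a knave, Rhea is a knight, Rumi is a knave, Bob is a knight, Ines is a knight, and Jorah is a knave.

As a knight, Eli's statement "Eli and Jorah are not the same type" should be true; it is.
Boris is a knave, and the claim "Bob is a knave or Ines is a knave" is indeed False.
As a knight, Rhea's statement "Jorah is a knave" should be true; it is.
As a knave, Rumi's statement "if Ines is a knight then Jorah is a knight" should be False; it is.
As a knight, Bob's statement "if Rhea is a knave then Eli is a knight" should be true; it is.
Ines is a knight; "Eli or Boris is a knight" is true, as required.
Jorah is a knave, so "at least six of us are knights" must be False — and it is.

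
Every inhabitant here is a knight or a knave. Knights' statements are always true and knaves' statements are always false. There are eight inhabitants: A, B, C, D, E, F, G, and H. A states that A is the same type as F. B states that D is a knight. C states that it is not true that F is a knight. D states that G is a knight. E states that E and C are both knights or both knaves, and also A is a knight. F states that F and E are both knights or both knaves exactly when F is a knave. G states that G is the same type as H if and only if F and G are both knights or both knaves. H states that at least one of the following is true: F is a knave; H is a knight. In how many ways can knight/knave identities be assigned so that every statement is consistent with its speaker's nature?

2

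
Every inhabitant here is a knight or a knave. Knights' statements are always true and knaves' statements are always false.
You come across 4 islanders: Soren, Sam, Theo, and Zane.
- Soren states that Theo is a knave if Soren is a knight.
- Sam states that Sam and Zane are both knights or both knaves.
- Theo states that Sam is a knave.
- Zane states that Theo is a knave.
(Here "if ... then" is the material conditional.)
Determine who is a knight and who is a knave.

Soren is a knight, Sam is a knight, Theo is a knave, and Zane is a knight.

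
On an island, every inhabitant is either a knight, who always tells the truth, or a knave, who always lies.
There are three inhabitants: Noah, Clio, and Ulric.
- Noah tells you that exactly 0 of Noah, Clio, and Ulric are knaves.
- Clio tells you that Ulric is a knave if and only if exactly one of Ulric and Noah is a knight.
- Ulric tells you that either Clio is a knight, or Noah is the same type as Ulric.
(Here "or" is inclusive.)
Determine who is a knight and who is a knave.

Knights: Noah, Clio, and Ulric. Knaves: none.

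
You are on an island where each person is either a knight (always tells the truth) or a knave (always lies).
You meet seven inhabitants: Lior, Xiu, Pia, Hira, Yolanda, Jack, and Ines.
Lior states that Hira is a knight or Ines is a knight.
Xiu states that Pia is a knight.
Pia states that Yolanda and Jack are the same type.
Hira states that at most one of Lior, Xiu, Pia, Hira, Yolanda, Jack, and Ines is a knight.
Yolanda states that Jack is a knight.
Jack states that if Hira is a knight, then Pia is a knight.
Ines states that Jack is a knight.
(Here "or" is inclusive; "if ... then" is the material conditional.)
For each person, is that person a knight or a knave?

Lior is a knight; "Hira is a knight or Ines is a knight" is True, as required.
Xiu (knight): "Pia is a knight" — True. ✓
As a knight, Pia's statement "Yolanda and Jack are the same type" should be True; it is.
Hira is a knave; "at most one of Lior, Xiu, Pia, Hira, Yolanda, Jack, and Ines is a knight" is False, as required.
Since Yolanda is a knight, "Jack is a knight" needs to be True, which holds.
Jack is a knight, and the claim "if Hira is a knight, then Pia is a knight" is indeed True.
Ines is a knight, so "Jack is a knight" must be True — and it is.

Knights: Lior, Xiu, Pia, Yolanda, Jack, and Ines. Knaves: Hira.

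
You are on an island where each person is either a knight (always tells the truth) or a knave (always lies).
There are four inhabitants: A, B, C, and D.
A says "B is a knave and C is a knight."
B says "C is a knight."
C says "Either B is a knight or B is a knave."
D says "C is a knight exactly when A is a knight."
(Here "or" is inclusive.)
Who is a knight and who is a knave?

Knights: B and C. Knaves: A and D.

Suppose A is a knight. Then A's statement "B is a knave and C is a knight" would have to be true. Checking the 8 ways to assign the others, none is consistent with every speaker.
(For instance, with B=knight, C=knight, D=knave, A's claim "B is a knave and C is a knight" comes out false where it would need to be true.)
So A must be a knave, making "B is a knave and C is a knight" false. Taking A=knave, B=knight, C=knight, D=knave, each remaining statement checks out:
  B (knight): "C is a knight" — true. ✓
  C (knight): "either B is a knight or B is a knave" — true. ✓
  D (knave): "C is a knight exactly when A is a knight" — false. ✓
This is the unique consistent assignment.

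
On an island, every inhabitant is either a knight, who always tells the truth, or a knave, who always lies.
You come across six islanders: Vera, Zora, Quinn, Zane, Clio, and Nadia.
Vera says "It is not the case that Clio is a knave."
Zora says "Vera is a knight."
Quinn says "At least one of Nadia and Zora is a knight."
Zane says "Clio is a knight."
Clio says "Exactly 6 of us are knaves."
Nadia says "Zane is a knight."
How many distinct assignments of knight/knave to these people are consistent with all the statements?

0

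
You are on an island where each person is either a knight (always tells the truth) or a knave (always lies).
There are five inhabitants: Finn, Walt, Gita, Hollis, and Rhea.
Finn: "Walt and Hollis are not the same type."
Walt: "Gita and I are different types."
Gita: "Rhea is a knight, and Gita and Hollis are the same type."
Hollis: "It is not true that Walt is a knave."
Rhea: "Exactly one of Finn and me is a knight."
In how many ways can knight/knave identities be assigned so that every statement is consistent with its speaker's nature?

Consistent assignments:
  Finn=knave, Walt=knight, Gita=knave, Hollis=knight, Rhea=knight
  Finn=knave, Walt=knight, Gita=knave, Hollis=knight, Rhea=knave
  Finn=knave, Walt=knave, Gita=knave, Hollis=knave, Rhea=knave

3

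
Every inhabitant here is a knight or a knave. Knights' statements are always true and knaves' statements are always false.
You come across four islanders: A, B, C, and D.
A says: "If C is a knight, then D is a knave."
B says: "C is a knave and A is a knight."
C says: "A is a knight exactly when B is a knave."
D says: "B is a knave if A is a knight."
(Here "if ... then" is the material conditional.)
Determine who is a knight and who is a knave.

Knights: A and B. Knaves: C and D.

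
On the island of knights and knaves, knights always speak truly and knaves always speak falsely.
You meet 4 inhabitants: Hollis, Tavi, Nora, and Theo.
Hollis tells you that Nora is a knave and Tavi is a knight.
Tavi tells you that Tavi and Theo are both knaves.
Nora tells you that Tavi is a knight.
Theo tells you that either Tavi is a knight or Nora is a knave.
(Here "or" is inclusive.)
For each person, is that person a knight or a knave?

Knights: Theo. Knaves: Hollis, Tavi, and Nora.

Hollis is a knave; "Nora is a knave and Tavi is a knight" is false, as required.
Tavi (knave): "Tavi and Theo are both knaves" — false. ✓
Nora is a knave, and the claim "Tavi is a knight" is indeed false.
Theo is a knight; "either Tavi is a knight or Nora is a knave" is True, as required.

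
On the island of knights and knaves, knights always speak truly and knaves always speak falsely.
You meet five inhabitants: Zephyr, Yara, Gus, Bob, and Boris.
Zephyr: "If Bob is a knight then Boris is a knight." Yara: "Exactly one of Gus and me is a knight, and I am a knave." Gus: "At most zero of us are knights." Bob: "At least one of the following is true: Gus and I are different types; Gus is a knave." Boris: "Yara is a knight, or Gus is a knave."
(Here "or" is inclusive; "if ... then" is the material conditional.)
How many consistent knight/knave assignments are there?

Consistent assignments:
  Zephyr=knight, Yara=knave, Gus=knave, Bob=knight, Boris=knight

1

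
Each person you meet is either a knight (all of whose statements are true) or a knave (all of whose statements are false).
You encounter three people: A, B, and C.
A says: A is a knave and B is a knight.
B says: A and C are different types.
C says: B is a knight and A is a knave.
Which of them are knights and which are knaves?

A is a knave, B is a knave, and C is a knave.

As a knave, A's statement "A is a knave and B is a knight" should be False; it is.
Since B is a knave, "A and C are different types" needs to be False, which holds.
C is a knave, and the claim "B is a knight and A is a knave" is indeed False.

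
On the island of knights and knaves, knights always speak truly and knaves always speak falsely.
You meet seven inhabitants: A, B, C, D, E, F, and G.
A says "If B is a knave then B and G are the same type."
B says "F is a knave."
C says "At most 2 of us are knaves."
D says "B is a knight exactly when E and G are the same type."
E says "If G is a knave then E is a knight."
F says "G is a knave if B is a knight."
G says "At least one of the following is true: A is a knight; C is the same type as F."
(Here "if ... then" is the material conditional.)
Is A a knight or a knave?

A is a knight.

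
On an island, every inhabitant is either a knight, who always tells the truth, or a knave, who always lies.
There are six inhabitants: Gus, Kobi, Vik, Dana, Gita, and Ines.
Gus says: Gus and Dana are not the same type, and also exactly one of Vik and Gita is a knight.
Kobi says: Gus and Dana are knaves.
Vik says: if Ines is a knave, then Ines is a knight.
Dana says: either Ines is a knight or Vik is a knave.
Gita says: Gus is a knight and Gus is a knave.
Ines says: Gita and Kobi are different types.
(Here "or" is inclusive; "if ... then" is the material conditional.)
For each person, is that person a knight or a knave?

Knights: Dana. Knaves: Gus, Kobi, Vik, Gita, and Ines.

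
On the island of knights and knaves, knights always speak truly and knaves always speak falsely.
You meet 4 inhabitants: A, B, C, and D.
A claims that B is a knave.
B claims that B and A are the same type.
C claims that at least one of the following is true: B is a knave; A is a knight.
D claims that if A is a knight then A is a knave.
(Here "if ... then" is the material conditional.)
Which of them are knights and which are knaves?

A is a knight, B is a knave, C is a knight, and D is a knave.

A is a knight, and the claim "B is a knave" is indeed true.
B is a knave, and the claim "B and A are the same type" is indeed false.
C is a knight, so "at least one of the following is true: B is a knave; A is a knight" must be true — and it is.
D is a knave, and the claim "if A is a knight then A is a knave" is indeed false.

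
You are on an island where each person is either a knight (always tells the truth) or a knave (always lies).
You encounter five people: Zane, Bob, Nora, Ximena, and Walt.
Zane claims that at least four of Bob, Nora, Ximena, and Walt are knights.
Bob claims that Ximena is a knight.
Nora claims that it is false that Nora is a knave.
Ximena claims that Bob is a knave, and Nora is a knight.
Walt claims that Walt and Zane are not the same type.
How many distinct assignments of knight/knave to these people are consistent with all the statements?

Consistent assignments:
  Zane=knave, Bob=knave, Nora=knave, Ximena=knave, Walt=knight
  Zane=knave, Bob=knave, Nora=knave, Ximena=knave, Walt=knave

2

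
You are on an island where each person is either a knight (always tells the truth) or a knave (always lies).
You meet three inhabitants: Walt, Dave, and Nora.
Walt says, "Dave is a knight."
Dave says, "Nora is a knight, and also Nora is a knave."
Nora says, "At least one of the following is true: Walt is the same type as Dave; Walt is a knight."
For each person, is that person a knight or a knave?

Knights: Nora. Knaves: Walt and Dave.

Suppose Walt is a knight. Then Walt's statement "Dave is a knight" would have to be true. Checking the 4 ways to assign the others, none is consistent with every speaker.
(For instance, with Dave=knave, Nora=knight, Walt's claim "Dave is a knight" comes out false where it would need to be true.)
So Walt must be a knave, making "Dave is a knight" false. Taking Walt=knave, Dave=knave, Nora=knight, each remaining statement checks out:
  Dave (knave): "Nora is a knight, and also Nora is a knave" — false. ✓
  Nora (knight): "at least one of the following is true: Walt is the same type as Dave; Walt is a knight" — true. ✓
This is the unique consistent assignment.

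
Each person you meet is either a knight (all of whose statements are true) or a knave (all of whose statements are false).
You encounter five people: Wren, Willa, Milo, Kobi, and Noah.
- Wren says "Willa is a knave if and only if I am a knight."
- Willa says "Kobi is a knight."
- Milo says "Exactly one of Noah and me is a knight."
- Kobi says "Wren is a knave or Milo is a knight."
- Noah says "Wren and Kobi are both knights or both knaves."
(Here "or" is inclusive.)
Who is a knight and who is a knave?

Wren is a knight, Willa is a knave, Milo is a knave, Kobi is a knave, and Noah is a knave.

Wren is a knight; "Willa is a knave if and only if I am a knight" is True, as required.
Willa is a knave, so "Kobi is a knight" must be False — and it is.
Since Milo is a knave, "exactly one of Noah and me is a knight" needs to be False, which holds.
Kobi (knave): "Wren is a knave or Milo is a knight" — False. ✓
Since Noah is a knave, "Wren and Kobi are both knights or both knaves" needs to be False, which holds.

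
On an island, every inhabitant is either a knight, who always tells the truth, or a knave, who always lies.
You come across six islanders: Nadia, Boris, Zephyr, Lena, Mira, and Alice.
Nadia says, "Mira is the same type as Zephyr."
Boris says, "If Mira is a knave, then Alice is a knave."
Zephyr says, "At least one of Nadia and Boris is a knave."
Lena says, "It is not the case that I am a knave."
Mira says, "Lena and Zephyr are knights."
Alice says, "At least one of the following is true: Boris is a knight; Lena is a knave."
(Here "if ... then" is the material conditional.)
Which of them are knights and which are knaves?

As a knave, Nadia's statement "Mira is the same type as Zephyr" should be False; it is.
Boris is a knave, and the claim "if Mira is a knave, then Alice is a knave" is indeed False.
Zephyr is a knight, and the claim "at least one of Nadia and Boris is a knave" is indeed True.
Since Lena is a knave, "it is not the case that I am a knave" needs to be False, which holds.
Mira is a knave, so "Lena and Zephyr are knights" must be False — and it is.
Alice is a knight, so "at least one of the following is true: Boris is a knight; Lena is a knave" must be True — and it is.

Knights: Zephyr and Alice. Knaves: Nadia, Boris, Lena, and Mira.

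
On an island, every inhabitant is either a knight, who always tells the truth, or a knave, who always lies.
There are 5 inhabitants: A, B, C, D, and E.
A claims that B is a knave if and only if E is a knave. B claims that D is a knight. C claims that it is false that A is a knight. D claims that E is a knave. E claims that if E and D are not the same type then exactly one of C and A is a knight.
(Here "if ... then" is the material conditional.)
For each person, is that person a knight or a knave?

A (knave): "B is a knave if and only if E is a knave" — False. ✓
B is a knave; "D is a knight" is False, as required.
C (knight): "it is false that A is a knight" — True. ✓
D is a knave, and the claim "E is a knave" is indeed False.
Since E is a knight, "if E and D are not the same type then exactly one of C and A is a knight" needs to be True, which holds.

A is a knave, B is a knave, C is a knight, D is a knave, and E is a knight.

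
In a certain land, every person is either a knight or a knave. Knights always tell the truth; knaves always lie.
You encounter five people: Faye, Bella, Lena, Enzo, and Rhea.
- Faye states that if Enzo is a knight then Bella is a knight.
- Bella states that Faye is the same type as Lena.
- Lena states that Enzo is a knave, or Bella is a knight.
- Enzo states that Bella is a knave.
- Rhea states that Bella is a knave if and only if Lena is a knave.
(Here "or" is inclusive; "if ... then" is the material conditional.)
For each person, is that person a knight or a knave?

Since Faye is a knight, "if Enzo is a knight then Bella is a knight" needs to be True, which holds.
Bella is a knight, and the claim "Faye is the same type as Lena" is indeed True.
As a knight, Lena's statement "Enzo is a knave, or Bella is a knight" should be True; it is.
Enzo is a knave, and the claim "Bella is a knave" is indeed False.
Rhea is a knight; "Bella is a knave if and only if Lena is a knave" is True, as required.

Faye is a knight, Bella is a knight, Lena is a knight, Enzo is a knave, and Rhea is a knight.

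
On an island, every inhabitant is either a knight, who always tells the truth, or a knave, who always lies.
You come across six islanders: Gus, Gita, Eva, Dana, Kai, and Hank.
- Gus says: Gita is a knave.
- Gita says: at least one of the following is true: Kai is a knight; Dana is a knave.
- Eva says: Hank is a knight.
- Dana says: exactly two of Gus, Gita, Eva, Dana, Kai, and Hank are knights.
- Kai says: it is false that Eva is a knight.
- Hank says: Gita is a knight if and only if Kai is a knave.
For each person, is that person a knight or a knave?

Knights: Gita, Eva, and Hank. Knaves: Gus, Dana, and Kai.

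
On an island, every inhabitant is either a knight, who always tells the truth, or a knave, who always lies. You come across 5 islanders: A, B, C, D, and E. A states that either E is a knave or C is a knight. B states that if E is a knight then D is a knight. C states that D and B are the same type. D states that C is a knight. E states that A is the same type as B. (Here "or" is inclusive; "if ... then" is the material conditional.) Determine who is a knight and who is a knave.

A is a knight, B is a knight, C is a knight, D is a knight, and E is a knight.

A (knight): "either E is a knave or C is a knight" — True. ✓
As a knight, B's statement "if E is a knight then D is a knight" should be True; it is.
C (knight): "D and B are the same type" — True. ✓
As a knight, D's statement "C is a knight" should be True; it is.
E is a knight, and the claim "A is the same type as B" is indeed True.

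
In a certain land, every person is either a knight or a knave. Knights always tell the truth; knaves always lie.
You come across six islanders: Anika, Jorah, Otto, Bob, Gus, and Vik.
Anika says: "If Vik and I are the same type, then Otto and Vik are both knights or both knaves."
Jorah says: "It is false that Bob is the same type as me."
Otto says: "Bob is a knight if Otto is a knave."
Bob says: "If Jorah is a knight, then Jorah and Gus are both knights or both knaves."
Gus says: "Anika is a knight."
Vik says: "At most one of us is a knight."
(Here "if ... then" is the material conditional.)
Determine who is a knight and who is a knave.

Knights: Jorah and Otto. Knaves: Anika, Bob, Gus, and Vik.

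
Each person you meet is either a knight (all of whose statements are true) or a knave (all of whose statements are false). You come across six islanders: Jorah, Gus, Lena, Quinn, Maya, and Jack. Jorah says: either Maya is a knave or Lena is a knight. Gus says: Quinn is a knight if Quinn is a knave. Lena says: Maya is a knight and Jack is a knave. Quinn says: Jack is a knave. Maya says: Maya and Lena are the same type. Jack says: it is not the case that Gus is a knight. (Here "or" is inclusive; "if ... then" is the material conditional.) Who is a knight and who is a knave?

Jorah is a knight, Gus is a knight, Lena is a knight, Quinn is a knight, Maya is a knight, and Jack is a knave.

Jorah is a knight, and the claim "either Maya is a knave or Lena is a knight" is indeed True.
As a knight, Gus's statement "Quinn is a knight if Quinn is a knave" should be True; it is.
Lena is a knight, so "Maya is a knight and Jack is a knave" must be True — and it is.
As a knight, Quinn's statement "Jack is a knave" should be True; it is.
As a knight, Maya's statement "Maya and Lena are the same type" should be True; it is.
Since Jack is a knave, "it is not the case that Gus is a knight" needs to be False, which holds.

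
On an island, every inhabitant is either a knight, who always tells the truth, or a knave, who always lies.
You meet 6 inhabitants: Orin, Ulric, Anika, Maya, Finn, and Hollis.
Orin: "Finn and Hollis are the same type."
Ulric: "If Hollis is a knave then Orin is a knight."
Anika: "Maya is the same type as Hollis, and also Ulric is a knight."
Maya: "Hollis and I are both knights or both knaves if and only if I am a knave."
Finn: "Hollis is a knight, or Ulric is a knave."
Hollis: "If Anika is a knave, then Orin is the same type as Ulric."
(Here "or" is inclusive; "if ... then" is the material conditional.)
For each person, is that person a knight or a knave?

Knights: Orin, Ulric, Finn, and Hollis. Knaves: Anika and Maya.

As a knight, Orin's statement "Finn and Hollis are the same type" should be true; it is.
Since Ulric is a knight, "if Hollis is a knave then Orin is a knight" needs to be true, which holds.
Anika (knave): "Maya is the same type as Hollis, and also Ulric is a knight" — False. ✓
Maya is a knave, and the claim "Hollis and I are both knights or both knaves if and only if I am a knave" is indeed False.
Finn is a knight, so "Hollis is a knight, or Ulric is a knave" must be true — and it is.
Hollis is a knight; "if Anika is a knave, then Orin is the same type as Ulric" is true, as required.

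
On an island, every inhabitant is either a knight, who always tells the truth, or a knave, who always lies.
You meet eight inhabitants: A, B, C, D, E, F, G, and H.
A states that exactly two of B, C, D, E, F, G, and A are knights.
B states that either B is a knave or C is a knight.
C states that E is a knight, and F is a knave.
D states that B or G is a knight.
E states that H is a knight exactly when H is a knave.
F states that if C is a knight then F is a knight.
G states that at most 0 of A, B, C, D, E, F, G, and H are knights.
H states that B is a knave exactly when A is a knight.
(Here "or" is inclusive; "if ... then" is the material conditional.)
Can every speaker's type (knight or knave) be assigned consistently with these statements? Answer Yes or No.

Checking all 256 assignments, each has at least one speaker whose statement's truth value contradicts their type.

No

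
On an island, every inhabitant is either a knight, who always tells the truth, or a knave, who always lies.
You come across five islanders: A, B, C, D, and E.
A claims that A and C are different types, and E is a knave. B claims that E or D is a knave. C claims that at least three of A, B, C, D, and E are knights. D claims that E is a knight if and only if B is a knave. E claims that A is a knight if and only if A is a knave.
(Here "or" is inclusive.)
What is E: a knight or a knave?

E is a knave.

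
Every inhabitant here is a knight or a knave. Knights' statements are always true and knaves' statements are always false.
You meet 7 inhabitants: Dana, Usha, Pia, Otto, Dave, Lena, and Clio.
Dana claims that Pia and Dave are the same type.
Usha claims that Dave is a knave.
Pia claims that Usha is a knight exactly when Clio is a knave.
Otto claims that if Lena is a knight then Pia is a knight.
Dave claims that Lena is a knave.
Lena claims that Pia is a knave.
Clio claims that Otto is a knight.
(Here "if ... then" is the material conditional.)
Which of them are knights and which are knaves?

Dana is a knight, Usha is a knave, Pia is a knight, Otto is a knight, Dave is a knight, Lena is a knave, and Clio is a knight.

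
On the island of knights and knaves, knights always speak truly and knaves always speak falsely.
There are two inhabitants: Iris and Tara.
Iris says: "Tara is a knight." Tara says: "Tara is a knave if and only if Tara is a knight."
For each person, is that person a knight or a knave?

Iris is a knave and Tara is a knave.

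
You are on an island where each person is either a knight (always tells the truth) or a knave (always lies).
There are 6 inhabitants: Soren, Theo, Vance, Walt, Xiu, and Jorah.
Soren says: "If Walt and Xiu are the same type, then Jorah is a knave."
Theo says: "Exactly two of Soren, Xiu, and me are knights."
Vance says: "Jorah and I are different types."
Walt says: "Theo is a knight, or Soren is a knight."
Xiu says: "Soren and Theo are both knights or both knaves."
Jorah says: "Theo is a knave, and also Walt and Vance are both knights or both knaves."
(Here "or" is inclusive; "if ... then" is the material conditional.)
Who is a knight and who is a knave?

Soren is a knight, Theo is a knave, Vance is a knave, Walt is a knight, Xiu is a knave, and Jorah is a knave.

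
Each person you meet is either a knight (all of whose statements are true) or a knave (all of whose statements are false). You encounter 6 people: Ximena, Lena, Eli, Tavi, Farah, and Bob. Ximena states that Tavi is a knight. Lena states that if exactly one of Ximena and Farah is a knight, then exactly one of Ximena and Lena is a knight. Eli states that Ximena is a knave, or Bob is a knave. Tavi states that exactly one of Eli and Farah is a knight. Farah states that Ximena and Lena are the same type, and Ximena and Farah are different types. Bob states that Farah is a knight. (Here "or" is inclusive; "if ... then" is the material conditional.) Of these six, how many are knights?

The unique consistent assignment is Ximena=knave, Lena=knave, Eli=knight, Tavi=knave, Farah=knight, Bob=knight.
That has 3 knights.

3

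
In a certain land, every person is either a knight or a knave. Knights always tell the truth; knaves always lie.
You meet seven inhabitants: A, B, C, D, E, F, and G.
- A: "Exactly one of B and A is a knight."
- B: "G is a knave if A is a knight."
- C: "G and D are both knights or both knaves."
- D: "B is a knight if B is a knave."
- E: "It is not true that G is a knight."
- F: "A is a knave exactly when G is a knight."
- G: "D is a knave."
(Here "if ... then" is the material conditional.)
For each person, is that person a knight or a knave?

A is a knight, B is a knave, C is a knave, D is a knave, E is a knave, F is a knave, and G is a knight.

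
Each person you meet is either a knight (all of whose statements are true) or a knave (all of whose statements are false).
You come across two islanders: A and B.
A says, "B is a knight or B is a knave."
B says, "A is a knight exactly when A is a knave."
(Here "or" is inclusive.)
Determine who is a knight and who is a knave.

A is a knight; "B is a knight or B is a knave" is true, as required.
Since B is a knave, "A is a knight exactly when A is a knave" needs to be False, which holds.

Knights: A. Knaves: B.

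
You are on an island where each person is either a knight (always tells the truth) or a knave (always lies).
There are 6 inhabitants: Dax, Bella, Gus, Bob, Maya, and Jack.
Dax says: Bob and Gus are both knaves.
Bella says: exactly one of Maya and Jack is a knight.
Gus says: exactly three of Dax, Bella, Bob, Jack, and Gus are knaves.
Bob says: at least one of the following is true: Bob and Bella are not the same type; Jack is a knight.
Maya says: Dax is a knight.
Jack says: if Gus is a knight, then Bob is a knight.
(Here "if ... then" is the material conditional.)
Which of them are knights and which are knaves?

As a knave, Dax's statement "Bob and Gus are both knaves" should be False; it is.
Bella is a knight; "exactly one of Maya and Jack is a knight" is true, as required.
Gus (knave): "exactly three of Dax, Bella, Bob, Jack, and Gus are knaves" — False. ✓
Since Bob is a knight, "at least one of the following is true: Bob and Bella are not the same type; Jack is a knight" needs to be true, which holds.
As a knave, Maya's statement "Dax is a knight" should be False; it is.
Jack is a knight; "if Gus is a knight, then Bob is a knight" is true, as required.

Dax is a knave, Bella is a knight, Gus is a knave, Bob is a knight, Maya is a knave, and Jack is a knight.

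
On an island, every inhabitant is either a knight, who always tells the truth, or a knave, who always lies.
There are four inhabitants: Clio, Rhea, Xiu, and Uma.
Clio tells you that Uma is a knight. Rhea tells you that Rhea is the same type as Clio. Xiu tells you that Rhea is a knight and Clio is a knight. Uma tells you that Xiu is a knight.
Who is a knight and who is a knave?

Clio is a knight, Rhea is a knight, Xiu is a knight, and Uma is a knight.

Suppose Clio is a knave. Then Clio's statement "Uma is a knight" would have to be false. Checking the 8 ways to assign the others, none is consistent with every speaker.
(For instance, with Rhea=knight, Xiu=knight, Uma=knight, Clio's claim "Uma is a knight" comes out true where it would need to be false.)
So Clio must be a knight, making "Uma is a knight" true. Taking Clio=knight, Rhea=knight, Xiu=knight, Uma=knight, each remaining statement checks out:
  Rhea (knight): "Rhea is the same type as Clio" — true. ✓
  Xiu (knight): "Rhea is a knight and Clio is a knight" — true. ✓
  Uma (knight): "Xiu is a knight" — true. ✓
This is the unique consistent assignment.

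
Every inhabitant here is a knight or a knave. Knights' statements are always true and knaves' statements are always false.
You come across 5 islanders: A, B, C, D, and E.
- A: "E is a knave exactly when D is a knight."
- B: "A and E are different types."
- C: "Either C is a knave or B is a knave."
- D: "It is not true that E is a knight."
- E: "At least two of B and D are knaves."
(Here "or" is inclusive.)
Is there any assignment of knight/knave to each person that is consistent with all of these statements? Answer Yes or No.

Yes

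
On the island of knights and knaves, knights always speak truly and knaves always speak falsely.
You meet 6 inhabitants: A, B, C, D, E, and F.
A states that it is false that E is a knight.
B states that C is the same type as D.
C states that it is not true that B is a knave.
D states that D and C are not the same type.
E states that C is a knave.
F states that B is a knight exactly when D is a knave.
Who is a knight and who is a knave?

A is a knave, B is a knave, C is a knave, D is a knight, E is a knight, and F is a knight.

As a knave, A's statement "it is false that E is a knight" should be false; it is.
B is a knave, so "C is the same type as D" must be false — and it is.
As a knave, C's statement "it is not true that B is a knave" should be false; it is.
D is a knight; "D and C are not the same type" is true, as required.
E (knight): "C is a knave" — true. ✓
F is a knight, so "B is a knight exactly when D is a knave" must be true — and it is.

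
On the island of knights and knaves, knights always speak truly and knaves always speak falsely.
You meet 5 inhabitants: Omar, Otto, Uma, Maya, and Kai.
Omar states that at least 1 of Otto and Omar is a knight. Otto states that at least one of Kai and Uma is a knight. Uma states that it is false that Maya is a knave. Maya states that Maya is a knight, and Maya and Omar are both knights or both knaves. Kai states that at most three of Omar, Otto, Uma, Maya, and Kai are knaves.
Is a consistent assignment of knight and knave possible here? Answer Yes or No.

Yes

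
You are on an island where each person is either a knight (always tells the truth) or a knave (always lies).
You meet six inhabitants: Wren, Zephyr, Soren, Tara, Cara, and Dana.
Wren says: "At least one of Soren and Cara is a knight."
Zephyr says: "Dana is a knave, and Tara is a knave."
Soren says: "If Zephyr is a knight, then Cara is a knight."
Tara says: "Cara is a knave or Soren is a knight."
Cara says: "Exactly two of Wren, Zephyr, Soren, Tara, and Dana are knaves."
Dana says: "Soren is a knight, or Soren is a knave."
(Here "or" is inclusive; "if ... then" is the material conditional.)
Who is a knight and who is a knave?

Wren is a knight, Zephyr is a knave, Soren is a knight, Tara is a knight, Cara is a knave, and Dana is a knight.

Since Wren is a knight, "at least one of Soren and Cara is a knight" needs to be true, which holds.
Zephyr is a knave, so "Dana is a knave, and Tara is a knave" must be False — and it is.
Soren (knight): "if Zephyr is a knight, then Cara is a knight" — true. ✓
Tara is a knight; "Cara is a knave or Soren is a knight" is true, as required.
Cara is a knave, and the claim "exactly two of Wren, Zephyr, Soren, Tara, and Dana are knaves" is indeed False.
As a knight, Dana's statement "Soren is a knight, or Soren is a knave" should be true; it is.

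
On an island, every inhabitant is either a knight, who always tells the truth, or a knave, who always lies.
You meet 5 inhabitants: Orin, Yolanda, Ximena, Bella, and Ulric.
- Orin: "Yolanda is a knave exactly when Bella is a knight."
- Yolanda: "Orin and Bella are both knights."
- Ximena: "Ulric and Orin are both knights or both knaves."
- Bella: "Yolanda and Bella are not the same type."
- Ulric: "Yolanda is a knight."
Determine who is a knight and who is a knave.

Suppose Orin is a knight. Then Orin's statement "Yolanda is a knave exactly when Bella is a knight" would have to be true. Checking the 16 ways to assign the others, none is consistent with every speaker.
(For instance, with Yolanda=knave, Ximena=knight, Bella=knave, Ulric=knave, Orin's claim "Yolanda is a knave exactly when Bella is a knight" comes out false where it would need to be true.)
So Orin must be a knave, making "Yolanda is a knave exactly when Bella is a knight" false. Taking Orin=knave, Yolanda=knave, Ximena=knight, Bella=knave, Ulric=knave, each remaining statement checks out:
  Yolanda (knave): "Orin and Bella are both knights" — false. ✓
  Ximena (knight): "Ulric and Orin are both knights or both knaves" — true. ✓
  Bella (knave): "Yolanda and Bella are not the same type" — false. ✓
  Ulric (knave): "Yolanda is a knight" — false. ✓
This is the unique consistent assignment.

Orin is a knave, Yolanda is a knave, Ximena is a knight, Bella is a knave, and Ulric is a knave.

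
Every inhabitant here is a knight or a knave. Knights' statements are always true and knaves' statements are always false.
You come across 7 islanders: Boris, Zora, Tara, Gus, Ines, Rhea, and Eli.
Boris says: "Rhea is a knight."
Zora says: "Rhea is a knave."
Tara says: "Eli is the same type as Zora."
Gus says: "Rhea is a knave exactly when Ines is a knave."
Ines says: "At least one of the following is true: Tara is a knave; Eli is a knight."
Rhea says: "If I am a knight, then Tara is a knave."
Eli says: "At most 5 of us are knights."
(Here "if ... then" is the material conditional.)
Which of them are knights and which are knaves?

Knights: Boris, Gus, Ines, Rhea, and Eli. Knaves: Zora and Tara.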